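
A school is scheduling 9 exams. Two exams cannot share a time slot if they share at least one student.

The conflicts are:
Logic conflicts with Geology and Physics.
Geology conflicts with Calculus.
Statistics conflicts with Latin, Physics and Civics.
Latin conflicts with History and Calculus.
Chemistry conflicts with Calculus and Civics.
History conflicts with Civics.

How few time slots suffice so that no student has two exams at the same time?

The cycle Calculus-Latin-Statistics-Civics-Chemistry-Calculus has odd length 5, so it cannot be 2-colored; at least 3 time slots are needed.
Using 3 time slots: Logic=1, Geology=2, Statistics=1, Latin=2, Chemistry=3, History=1, Physics=2, Calculus=1, Civics=2. Every pair that conflicts lands in different time slots.

3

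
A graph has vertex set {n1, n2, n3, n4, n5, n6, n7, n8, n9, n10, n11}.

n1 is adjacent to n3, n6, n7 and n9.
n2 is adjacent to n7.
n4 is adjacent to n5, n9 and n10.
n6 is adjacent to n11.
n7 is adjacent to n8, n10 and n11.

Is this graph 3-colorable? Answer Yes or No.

Yes

The chromatic number is 3. The cycle n10-n7-n1-n9-n4-n10 has odd length 5, so it cannot be 2-colored; at least 3 colors are needed.
3 colors suffice: color 1 → {n3, n4, n6, n7}; color 2 → {n1, n2, n5, n8, n10, n11}; color 3 → {n9}.
That is already a proper 3-coloring.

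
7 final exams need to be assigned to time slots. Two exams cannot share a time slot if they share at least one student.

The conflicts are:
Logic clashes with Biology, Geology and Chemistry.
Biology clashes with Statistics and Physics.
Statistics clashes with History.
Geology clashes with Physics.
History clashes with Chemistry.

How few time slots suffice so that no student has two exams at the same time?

The cycle Statistics-History-Chemistry-Logic-Biology-Statistics has odd length 5, so it cannot be 2-colored; at least 3 time slots are needed.
3 time slots suffice: Logic=1, Biology=2, Statistics=3, Geology=2, History=1, Chemistry=2, Physics=1. No two conflicting exams share a time slot.

3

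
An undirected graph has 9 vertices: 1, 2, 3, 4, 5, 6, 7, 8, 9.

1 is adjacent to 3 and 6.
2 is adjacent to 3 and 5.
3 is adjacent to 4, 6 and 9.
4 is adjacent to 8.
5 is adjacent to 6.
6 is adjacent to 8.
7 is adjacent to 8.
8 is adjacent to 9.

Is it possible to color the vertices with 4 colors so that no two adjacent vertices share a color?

The chromatic number is 3. 1, 3, 6 are pairwise adjacent, so at least 3 colors are needed.
3 colors suffice: color red → {3, 5, 8}; color blue → {2, 4, 6, 7, 9}; color green → {1}.
Since 4 ≥ 3, a proper 4-coloring certainly exists.

Yes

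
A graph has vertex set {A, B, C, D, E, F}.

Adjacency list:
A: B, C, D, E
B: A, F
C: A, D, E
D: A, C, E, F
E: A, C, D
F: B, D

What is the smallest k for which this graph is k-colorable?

A, C, D, E are pairwise adjacent (a clique of size 4), so at least 4 colors are needed.
4 colors suffice: color 1 → {B, D}; color 2 → {A, F}; color 3 → {C}; color 4 → {E}. Every edge joins two different colors.

4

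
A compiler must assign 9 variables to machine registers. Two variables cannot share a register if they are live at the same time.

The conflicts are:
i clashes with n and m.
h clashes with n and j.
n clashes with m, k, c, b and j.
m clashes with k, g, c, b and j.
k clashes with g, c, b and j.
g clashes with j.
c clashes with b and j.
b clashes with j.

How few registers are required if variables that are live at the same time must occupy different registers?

n, m, k, c, b, j are mutually in conflict, so at least 6 registers are needed.
A valid assignment using 6 registers: i=1, h=2, n=3, m=2, k=4, g=3, c=5, b=6, j=1. No two conflicting variables share a register.

6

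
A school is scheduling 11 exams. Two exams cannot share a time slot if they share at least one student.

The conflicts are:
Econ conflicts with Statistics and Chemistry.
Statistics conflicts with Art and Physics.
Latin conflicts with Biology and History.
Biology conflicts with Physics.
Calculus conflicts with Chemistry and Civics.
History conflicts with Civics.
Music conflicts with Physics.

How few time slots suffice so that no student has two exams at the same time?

3

The cycle Chemistry-Econ-Statistics-Physics-Biology-Latin-History-Civics-Calculus-Chemistry has odd length 9, so it cannot be 2-colored; at least 3 time slots are needed.
3 time slots suffice: Econ=3, Statistics=1, Latin=2, Biology=1, Calculus=1, Art=2, Chemistry=2, History=1, Civics=2, Music=1, Physics=2. Each listed conflict is separated.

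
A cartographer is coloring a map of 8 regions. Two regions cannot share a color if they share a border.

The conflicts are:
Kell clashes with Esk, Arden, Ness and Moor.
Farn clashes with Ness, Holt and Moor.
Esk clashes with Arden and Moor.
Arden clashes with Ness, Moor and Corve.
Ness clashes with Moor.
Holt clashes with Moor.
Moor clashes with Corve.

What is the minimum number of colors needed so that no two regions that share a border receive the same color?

Kell, Arden, Ness, Moor are mutually in conflict, so at least 4 colors are needed.
4 colors suffice: Kell=4, Farn=2, Esk=3, Arden=2, Ness=3, Holt=3, Moor=1, Corve=3. Every pair that conflicts lands in different colors.

4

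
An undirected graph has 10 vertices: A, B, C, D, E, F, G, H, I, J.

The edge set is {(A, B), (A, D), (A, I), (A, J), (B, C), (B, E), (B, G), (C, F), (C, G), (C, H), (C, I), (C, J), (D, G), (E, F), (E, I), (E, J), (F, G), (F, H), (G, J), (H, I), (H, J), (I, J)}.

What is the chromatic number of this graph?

C, H, I, J form a clique, so at least 4 colors are needed.
4 colors suffice: A=2, B=1, C=2, D=1, E=2, F=1, G=3, H=4, I=3, J=1. Each edge has distinct colors on its endpoints.

4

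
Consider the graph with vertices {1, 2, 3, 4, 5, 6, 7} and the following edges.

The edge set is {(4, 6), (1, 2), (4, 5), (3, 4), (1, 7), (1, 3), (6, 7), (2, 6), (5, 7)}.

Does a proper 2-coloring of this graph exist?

The cycle 3-1-2-6-4-3 has odd length 5, so it cannot be 2-colored; at least 3 colors are needed.
So 2 colors are not enough.

No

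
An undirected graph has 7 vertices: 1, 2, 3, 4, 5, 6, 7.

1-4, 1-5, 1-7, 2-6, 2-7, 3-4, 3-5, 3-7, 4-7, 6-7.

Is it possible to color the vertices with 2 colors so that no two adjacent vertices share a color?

No

2, 6, 7 are mutually adjacent, so at least 3 colors are needed.
So 2 colors are not enough.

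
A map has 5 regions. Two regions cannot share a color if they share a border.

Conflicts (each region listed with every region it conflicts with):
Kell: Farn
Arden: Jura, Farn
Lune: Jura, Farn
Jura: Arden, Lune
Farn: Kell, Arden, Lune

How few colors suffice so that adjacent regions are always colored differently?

Lune and Jura conflict, so at least 2 colors are needed.
2 colors suffice: color 1 → {Jura, Farn}; color 2 → {Kell, Arden, Lune}. Each listed conflict is separated.

2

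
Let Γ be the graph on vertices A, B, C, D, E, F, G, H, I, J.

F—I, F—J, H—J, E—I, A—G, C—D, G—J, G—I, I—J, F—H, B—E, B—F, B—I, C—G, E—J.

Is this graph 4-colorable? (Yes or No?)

The chromatic number is 3. F, H, J are pairwise adjacent, so at least 3 colors are needed.
3 colors suffice: color 1 → {A, B, C, J}; color 2 → {D, H, I}; color 3 → {E, F, G}.
Since 4 ≥ 3, a proper 4-coloring certainly exists.

Yes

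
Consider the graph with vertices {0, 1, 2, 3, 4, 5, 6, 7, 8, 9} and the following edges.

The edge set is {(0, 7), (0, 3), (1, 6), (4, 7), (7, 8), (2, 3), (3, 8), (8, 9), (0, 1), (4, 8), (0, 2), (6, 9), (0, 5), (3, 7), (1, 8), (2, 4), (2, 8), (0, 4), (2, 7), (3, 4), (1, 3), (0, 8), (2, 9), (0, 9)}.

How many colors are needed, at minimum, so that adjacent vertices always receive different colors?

0, 2, 3, 4, 7, 8 are pairwise adjacent (a clique of size 6), so at least 6 colors are needed.
6 colors suffice: 0=red, 1=yellow, 2=yellow, 3=green, 4=purple, 5=blue, 6=red, 7=orange, 8=blue, 9=green. Every edge joins two different colors.

6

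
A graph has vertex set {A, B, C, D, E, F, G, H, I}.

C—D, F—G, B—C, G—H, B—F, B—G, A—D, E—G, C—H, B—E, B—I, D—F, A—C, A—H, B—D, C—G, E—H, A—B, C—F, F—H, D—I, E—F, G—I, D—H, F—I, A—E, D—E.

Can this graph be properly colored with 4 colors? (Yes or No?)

The chromatic number is 4. B, D, F, I are mutually adjacent (a clique of size 4), so at least 4 colors are needed.
4 colors suffice: color 1 → {B, H}; color 2 → {D, G}; color 3 → {A, F}; color 4 → {C, E, I}.
That is already a proper 4-coloring.

Yes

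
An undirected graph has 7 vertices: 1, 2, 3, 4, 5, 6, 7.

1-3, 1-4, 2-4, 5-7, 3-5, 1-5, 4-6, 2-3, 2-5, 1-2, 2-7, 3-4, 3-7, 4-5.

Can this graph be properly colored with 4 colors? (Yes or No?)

No

1, 2, 3, 4, 5 are mutually adjacent (a clique of size 5), so at least 5 colors are needed.
So 4 colors are not enough.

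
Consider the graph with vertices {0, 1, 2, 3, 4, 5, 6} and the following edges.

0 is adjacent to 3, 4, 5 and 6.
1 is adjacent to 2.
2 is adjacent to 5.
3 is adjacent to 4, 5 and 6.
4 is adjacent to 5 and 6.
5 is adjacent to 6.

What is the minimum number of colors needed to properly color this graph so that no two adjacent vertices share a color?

5

0, 3, 4, 5, 6 form a clique, so at least 5 colors are needed.
5 colors suffice: color red → {1, 5}; color blue → {0, 2}; color green → {6}; color yellow → {3}; color purple → {4}. No two adjacent vertices share a color.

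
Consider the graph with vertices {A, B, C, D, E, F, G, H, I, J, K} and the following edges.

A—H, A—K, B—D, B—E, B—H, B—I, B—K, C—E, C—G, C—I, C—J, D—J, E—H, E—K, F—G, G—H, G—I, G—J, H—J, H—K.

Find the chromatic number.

4

B, E, H, K form a clique, so at least 4 colors are needed.
4 colors suffice: color 1 → {C, D, F, H}; color 2 → {A, B, G}; color 3 → {I, J, K}; color 4 → {E}. No two adjacent vertices share a color.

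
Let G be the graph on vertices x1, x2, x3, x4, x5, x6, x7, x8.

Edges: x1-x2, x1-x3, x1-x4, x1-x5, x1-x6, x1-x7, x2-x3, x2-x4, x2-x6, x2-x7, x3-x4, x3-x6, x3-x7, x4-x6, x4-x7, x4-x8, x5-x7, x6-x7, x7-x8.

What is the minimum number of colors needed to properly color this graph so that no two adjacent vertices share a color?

6

x1, x2, x3, x4, x6, x7 are pairwise adjacent (a clique of size 6), so at least 6 colors are needed.
One proper 6-coloring: x1=2, x2=4, x3=6, x4=3, x5=3, x6=5, x7=1, x8=2. No two adjacent vertices share a color.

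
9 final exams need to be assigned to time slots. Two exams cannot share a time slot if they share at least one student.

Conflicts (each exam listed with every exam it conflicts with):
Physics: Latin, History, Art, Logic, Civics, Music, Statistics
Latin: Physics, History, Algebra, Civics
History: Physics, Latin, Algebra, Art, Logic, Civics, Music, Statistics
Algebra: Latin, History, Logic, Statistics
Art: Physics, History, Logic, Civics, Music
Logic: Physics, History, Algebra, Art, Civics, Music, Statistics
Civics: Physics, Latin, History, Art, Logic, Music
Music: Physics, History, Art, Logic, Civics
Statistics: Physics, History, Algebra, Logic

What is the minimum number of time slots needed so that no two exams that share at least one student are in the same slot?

Physics, History, Art, Logic, Civics, Music all conflict with each other, so at least 6 time slots are needed.
Using 6 time slots: Physics=2, Latin=3, History=1, Algebra=2, Art=6, Logic=3, Civics=4, Music=5, Statistics=4. No two conflicting exams share a time slot.

6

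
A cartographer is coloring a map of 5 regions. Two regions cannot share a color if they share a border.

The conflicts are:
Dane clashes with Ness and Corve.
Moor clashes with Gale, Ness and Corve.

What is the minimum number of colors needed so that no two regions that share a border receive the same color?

2

Moor and Gale conflict, so at least 2 colors are needed.
2 colors suffice: color 1 → {Dane, Moor}; color 2 → {Gale, Ness, Corve}. Each listed conflict is separated.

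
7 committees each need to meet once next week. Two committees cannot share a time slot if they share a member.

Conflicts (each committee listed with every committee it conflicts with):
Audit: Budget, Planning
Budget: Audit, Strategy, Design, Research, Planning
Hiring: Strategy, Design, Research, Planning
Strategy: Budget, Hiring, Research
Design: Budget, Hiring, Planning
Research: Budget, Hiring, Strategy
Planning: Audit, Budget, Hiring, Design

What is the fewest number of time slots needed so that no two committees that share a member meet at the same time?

Audit, Budget, Planning are mutually in conflict, so at least 3 time slots are needed.
3 time slots suffice: Audit=3, Budget=1, Hiring=1, Strategy=2, Design=3, Research=3, Planning=2. No two conflicting committees share a time slot.

3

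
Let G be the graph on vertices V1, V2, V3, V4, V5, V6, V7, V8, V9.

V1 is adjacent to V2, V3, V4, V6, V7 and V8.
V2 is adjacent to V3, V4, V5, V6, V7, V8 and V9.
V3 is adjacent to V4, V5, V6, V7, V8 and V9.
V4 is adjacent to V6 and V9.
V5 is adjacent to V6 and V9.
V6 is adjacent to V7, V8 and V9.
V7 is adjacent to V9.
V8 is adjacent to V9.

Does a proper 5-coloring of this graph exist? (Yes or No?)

The chromatic number is 5. V2, V3, V6, V8, V9 are mutually adjacent (a clique of size 5), so at least 5 colors are needed.
A valid assignment using 5 colors: V1=yellow, V2=green, V3=blue, V4=purple, V5=purple, V6=red, V7=purple, V8=purple, V9=yellow.
That is already a proper 5-coloring.

Yes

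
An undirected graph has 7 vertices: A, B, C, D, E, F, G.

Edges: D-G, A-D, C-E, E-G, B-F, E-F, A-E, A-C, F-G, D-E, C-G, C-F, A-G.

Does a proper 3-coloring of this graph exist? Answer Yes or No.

No

C, E, F, G are mutually adjacent (a clique of size 4), so at least 4 colors are needed.
So 3 colors are not enough.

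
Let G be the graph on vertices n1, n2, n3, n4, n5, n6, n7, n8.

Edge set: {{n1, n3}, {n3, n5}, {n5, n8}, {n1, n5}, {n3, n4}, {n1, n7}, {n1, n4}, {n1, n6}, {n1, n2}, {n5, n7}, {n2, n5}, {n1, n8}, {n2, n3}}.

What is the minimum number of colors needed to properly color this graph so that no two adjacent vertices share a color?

4

n1, n2, n3, n5 form a clique, so at least 4 colors are needed.
4 colors suffice: color red → {n1}; color blue → {n4, n5, n6}; color green → {n3, n7, n8}; color yellow → {n2}. Each edge has distinct colors on its endpoints.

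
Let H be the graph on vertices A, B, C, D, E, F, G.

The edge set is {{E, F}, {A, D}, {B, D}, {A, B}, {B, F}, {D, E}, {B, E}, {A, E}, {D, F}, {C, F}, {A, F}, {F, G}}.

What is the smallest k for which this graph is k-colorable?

5

A, B, D, E, F are mutually adjacent (a clique of size 5), so at least 5 colors are needed.
5 colors suffice: color 1 → {F}; color 2 → {C, E, G}; color 3 → {A}; color 4 → {B}; color 5 → {D}. Every edge joins two different colors.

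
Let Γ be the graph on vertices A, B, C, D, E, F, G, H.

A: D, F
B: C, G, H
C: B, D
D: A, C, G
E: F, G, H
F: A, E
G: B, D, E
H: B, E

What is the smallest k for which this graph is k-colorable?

The cycle F-E-G-D-A-F has odd length 5, so it cannot be 2-colored; at least 3 colors are needed.
3 colors suffice: A=1, B=2, C=1, D=2, E=2, F=3, G=1, H=1. Each edge has distinct colors on its endpoints.

3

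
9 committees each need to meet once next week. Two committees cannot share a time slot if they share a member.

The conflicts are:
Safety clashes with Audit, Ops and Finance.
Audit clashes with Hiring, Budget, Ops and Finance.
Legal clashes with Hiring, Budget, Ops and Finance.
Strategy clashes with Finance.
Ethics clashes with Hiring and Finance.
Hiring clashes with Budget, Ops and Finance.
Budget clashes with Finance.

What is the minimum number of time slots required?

4

Audit, Hiring, Budget, Finance pairwise conflict, so at least 4 time slots are needed.
Using 4 time slots: Safety=2, Audit=3, Legal=3, Strategy=2, Ethics=3, Hiring=2, Budget=4, Ops=1, Finance=1. Each listed conflict is separated.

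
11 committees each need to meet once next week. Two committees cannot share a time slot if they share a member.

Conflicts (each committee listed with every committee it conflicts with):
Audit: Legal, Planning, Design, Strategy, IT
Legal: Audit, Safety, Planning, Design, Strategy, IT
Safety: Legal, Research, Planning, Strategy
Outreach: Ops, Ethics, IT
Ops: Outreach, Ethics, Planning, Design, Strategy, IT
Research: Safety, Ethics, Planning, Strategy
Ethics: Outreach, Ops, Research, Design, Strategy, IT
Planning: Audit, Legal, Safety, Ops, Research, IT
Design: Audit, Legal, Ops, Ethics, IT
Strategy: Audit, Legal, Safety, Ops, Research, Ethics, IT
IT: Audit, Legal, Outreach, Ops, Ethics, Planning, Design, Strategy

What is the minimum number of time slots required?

4

Audit, Legal, Planning, IT pairwise conflict, so at least 4 time slots are needed.
4 time slots suffice: Audit=4, Legal=3, Safety=4, Outreach=2, Ops=3, Research=1, Ethics=4, Planning=2, Design=2, Strategy=2, IT=1. Every pair that conflicts lands in different time slots.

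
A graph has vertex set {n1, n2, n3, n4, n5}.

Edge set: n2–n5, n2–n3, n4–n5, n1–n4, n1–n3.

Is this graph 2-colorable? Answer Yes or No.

No

The cycle n2-n3-n1-n4-n5-n2 has odd length 5, so it cannot be 2-colored; at least 3 colors are needed.
So 2 colors are not enough.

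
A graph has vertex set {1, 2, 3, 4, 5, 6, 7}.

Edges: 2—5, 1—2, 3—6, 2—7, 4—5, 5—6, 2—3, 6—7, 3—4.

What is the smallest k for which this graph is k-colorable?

4 and 5 are adjacent, so at least 2 colors are needed.
2 colors suffice: color red → {2, 4, 6}; color blue → {1, 3, 5, 7}. Each edge has distinct colors on its endpoints.

2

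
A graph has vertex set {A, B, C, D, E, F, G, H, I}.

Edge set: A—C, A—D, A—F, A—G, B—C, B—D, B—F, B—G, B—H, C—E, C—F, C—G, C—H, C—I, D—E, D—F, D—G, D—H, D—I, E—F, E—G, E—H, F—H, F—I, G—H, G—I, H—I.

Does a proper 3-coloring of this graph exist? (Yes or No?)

No

C, E, F, H form a clique, so at least 4 colors are needed.
So 3 colors are not enough.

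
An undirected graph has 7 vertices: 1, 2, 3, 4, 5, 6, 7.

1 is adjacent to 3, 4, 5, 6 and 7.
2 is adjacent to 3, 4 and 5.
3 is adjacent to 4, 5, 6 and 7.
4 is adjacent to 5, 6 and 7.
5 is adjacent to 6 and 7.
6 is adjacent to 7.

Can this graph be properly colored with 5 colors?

No

1, 3, 4, 5, 6, 7 are mutually adjacent (a clique of size 6), so at least 6 colors are needed.
So 5 colors are not enough.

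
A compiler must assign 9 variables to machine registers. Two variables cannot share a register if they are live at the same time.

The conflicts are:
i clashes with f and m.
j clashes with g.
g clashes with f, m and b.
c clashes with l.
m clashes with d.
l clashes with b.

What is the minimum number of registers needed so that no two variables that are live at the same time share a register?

2

m and d conflict, so at least 2 registers are needed.
Using 2 registers: i=1, j=2, g=1, f=2, c=2, m=2, l=1, d=1, b=2. Every pair that conflicts lands in different registers.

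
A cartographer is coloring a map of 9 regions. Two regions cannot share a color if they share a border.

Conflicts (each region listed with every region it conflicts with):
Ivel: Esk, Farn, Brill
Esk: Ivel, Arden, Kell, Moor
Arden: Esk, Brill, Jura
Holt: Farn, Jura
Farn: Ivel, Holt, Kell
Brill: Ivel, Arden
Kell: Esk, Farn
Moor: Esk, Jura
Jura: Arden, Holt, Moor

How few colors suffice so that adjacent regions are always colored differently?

Esk and Kell conflict, so at least 2 colors are needed.
2 colors suffice: color 1 → {Esk, Farn, Brill, Jura}; color 2 → {Ivel, Arden, Holt, Kell, Moor}. Every pair that conflicts lands in different colors.

2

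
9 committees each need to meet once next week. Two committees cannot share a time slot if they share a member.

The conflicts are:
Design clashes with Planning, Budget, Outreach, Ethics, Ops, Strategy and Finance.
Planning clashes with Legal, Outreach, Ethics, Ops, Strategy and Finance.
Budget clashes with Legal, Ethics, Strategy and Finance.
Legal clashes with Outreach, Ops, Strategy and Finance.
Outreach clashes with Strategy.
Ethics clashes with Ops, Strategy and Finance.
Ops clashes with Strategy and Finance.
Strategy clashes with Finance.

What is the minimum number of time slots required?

Design, Planning, Ethics, Ops, Strategy, Finance are mutually in conflict, so at least 6 time slots are needed.
6 time slots suffice: Design=2, Planning=3, Budget=3, Legal=2, Outreach=4, Ethics=5, Ops=6, Strategy=1, Finance=4. Each listed conflict is separated.

6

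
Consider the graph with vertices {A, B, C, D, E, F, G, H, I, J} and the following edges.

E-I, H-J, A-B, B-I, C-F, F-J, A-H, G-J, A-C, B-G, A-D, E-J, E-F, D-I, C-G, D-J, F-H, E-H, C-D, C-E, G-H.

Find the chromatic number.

4

E, F, H, J form a clique, so at least 4 colors are needed.
4 colors suffice: color 1 → {B, C, J}; color 2 → {A, E, G}; color 3 → {D, H}; color 4 → {F, I}. Every edge joins two different colors.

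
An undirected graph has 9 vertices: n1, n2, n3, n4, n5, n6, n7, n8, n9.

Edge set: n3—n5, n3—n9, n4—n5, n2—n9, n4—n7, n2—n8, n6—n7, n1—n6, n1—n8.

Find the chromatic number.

The cycle n2-n8-n1-n6-n7-n4-n5-n3-n9-n2 has odd length 9, so it cannot be 2-colored; at least 3 colors are needed.
A valid assignment using 3 colors: n1=1, n2=2, n3=2, n4=2, n5=1, n6=2, n7=1, n8=3, n9=1. No two adjacent vertices share a color.

3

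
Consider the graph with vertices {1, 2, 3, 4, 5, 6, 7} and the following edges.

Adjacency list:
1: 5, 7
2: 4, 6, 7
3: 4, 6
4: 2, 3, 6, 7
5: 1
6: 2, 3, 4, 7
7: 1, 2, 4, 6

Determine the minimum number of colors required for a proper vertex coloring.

2, 4, 6, 7 form a clique, so at least 4 colors are needed.
4 colors suffice: color a → {1, 6}; color b → {4, 5}; color c → {3, 7}; color d → {2}. No two adjacent vertices share a color.

4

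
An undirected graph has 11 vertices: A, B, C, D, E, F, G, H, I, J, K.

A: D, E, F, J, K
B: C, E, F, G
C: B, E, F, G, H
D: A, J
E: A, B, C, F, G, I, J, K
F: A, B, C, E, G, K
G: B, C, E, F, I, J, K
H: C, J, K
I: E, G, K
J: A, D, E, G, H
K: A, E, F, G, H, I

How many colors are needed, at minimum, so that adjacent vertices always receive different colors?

B, C, E, F, G form a clique, so at least 5 colors are needed.
5 colors suffice: color 1 → {D, E, H}; color 2 → {A, G}; color 3 → {C, J, K}; color 4 → {F, I}; color 5 → {B}. No two adjacent vertices share a color.

5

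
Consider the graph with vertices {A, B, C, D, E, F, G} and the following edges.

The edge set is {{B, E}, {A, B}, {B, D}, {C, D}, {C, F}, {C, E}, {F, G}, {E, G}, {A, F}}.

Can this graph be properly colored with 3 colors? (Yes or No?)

Yes

The chromatic number is 3. The cycle D-B-A-F-C-D has odd length 5, so it cannot be 2-colored; at least 3 colors are needed.
3 colors suffice: A=2, B=1, C=3, D=2, E=2, F=1, G=3.
That is already a proper 3-coloring.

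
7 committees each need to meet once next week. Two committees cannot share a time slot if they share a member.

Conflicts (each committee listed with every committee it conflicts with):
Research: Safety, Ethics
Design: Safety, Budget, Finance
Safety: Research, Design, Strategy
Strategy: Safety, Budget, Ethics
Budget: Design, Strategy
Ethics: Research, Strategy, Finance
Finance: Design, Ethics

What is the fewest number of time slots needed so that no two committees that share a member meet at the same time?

The cycle Ethics-Finance-Design-Safety-Research-Ethics has odd length 5, so it cannot be 2-colored; at least 3 time slots are needed.
A valid assignment using 3 time slots: Research=3, Design=1, Safety=2, Strategy=3, Budget=2, Ethics=1, Finance=2. Each listed conflict is separated.

3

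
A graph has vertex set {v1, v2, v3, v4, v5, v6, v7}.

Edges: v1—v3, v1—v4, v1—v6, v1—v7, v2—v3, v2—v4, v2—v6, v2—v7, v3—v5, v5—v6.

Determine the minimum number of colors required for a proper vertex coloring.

2

v2 and v6 are adjacent, so at least 2 colors are needed.
2 colors suffice: v1=red, v2=red, v3=blue, v4=blue, v5=red, v6=blue, v7=blue. Every edge joins two different colors.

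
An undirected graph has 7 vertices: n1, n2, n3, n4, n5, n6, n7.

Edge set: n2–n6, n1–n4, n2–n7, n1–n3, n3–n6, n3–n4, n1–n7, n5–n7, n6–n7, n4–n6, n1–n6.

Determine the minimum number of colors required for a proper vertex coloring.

4

n1, n3, n4, n6 are pairwise adjacent (a clique of size 4), so at least 4 colors are needed.
4 colors suffice: color 1 → {n5, n6}; color 2 → {n1, n2}; color 3 → {n3, n7}; color 4 → {n4}. Every edge joins two different colors.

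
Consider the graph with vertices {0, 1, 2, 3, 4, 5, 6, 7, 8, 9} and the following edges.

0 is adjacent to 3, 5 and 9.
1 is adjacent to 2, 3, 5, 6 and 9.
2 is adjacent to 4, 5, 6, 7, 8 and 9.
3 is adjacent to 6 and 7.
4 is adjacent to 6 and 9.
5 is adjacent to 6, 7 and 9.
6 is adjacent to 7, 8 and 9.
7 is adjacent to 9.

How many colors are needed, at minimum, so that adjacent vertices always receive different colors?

5

2, 5, 6, 7, 9 are pairwise adjacent (a clique of size 5), so at least 5 colors are needed.
A valid assignment using 5 colors: 0=a, 1=e, 2=c, 3=b, 4=d, 5=d, 6=a, 7=e, 8=b, 9=b. Each edge has distinct colors on its endpoints.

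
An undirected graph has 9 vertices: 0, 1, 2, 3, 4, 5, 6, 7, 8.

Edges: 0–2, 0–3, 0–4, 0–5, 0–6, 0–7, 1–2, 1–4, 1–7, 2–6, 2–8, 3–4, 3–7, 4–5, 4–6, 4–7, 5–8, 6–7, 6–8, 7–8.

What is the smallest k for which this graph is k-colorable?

4

0, 4, 6, 7 are pairwise adjacent (a clique of size 4), so at least 4 colors are needed.
One proper 4-coloring: 0=blue, 1=blue, 2=red, 3=yellow, 4=green, 5=red, 6=yellow, 7=red, 8=blue. Each edge has distinct colors on its endpoints.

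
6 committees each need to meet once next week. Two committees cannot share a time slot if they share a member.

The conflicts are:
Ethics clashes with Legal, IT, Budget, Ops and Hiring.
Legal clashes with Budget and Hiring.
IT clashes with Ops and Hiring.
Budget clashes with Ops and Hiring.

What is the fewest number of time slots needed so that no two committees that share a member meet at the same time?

4

Ethics, Legal, Budget, Hiring pairwise conflict, so at least 4 time slots are needed.
4 time slots suffice: Ethics=1, Legal=4, IT=3, Budget=3, Ops=2, Hiring=2. Each listed conflict is separated.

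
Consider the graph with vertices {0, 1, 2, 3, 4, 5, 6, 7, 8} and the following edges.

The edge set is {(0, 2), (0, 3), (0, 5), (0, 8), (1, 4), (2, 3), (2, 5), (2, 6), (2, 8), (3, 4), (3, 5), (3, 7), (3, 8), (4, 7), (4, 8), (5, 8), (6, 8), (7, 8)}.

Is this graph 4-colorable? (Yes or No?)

No

0, 2, 3, 5, 8 are mutually adjacent (a clique of size 5), so at least 5 colors are needed.
So 4 colors are not enough.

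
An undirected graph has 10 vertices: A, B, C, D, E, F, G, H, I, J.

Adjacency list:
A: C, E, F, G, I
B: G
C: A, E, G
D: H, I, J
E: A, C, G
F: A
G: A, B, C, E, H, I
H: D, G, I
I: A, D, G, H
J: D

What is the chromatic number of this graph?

A, C, E, G are pairwise adjacent (a clique of size 4), so at least 4 colors are needed.
A valid assignment using 4 colors: A=2, B=2, C=4, D=1, E=3, F=1, G=1, H=2, I=3, J=2. Every edge joins two different colors.

4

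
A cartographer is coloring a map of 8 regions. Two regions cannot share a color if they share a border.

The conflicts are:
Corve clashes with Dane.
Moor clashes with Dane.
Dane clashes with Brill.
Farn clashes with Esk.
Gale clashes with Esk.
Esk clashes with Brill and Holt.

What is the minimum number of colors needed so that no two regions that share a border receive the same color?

Farn and Esk conflict, so at least 2 colors are needed.
2 colors suffice: color 1 → {Dane, Esk}; color 2 → {Corve, Moor, Farn, Gale, Brill, Holt}. No two conflicting regions share a color.

2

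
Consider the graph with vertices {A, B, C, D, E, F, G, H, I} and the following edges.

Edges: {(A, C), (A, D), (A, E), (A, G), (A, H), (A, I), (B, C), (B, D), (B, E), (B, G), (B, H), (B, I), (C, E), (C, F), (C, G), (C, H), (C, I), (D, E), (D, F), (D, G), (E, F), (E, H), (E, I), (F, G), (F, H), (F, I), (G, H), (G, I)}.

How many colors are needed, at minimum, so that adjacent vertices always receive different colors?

A, C, G, I are pairwise adjacent (a clique of size 4), so at least 4 colors are needed.
A valid assignment using 4 colors: A=4, B=4, C=2, D=2, E=1, F=4, G=1, H=3, I=3. Each edge has distinct colors on its endpoints.

4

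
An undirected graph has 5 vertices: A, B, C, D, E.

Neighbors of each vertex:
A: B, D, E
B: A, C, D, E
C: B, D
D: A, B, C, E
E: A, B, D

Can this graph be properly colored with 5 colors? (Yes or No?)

The chromatic number is 4. A, B, D, E form a clique, so at least 4 colors are needed.
4 colors suffice: color 1 → {B}; color 2 → {D}; color 3 → {C, E}; color 4 → {A}.
Since 5 ≥ 4, a proper 5-coloring certainly exists.

Yes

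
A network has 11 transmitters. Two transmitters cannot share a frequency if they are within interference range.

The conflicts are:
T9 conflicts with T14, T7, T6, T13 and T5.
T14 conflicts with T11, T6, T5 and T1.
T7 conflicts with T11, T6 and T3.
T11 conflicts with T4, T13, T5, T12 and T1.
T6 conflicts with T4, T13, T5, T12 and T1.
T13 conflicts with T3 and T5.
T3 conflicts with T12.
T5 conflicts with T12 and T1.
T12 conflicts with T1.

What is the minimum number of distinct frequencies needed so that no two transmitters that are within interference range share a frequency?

4

T9, T6, T13, T5 are mutually in conflict, so at least 4 frequencies are needed.
4 frequencies suffice: frequency 1 → {T11, T6, T3}; frequency 2 → {T7, T4, T5}; frequency 3 → {T14, T13, T12}; frequency 4 → {T9, T1}. Every pair that conflicts lands in different frequencies.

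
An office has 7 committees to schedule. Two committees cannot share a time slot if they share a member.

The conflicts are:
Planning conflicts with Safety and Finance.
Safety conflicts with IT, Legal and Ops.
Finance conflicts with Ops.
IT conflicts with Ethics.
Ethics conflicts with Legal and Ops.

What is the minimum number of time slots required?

2

Planning and Safety conflict, so at least 2 time slots are needed.
2 time slots suffice: time slot 1 → {Safety, Finance, Ethics}; time slot 2 → {Planning, IT, Legal, Ops}. Every pair that conflicts lands in different time slots.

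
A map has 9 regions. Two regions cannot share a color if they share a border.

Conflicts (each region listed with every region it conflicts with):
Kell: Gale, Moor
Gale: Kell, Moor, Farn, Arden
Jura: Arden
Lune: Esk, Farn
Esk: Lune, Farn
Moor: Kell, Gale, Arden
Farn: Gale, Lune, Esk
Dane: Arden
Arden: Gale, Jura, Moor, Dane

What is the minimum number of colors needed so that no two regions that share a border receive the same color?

Gale, Moor, Arden are mutually in conflict, so at least 3 colors are needed.
3 colors suffice: Kell=1, Gale=2, Jura=2, Lune=2, Esk=3, Moor=3, Farn=1, Dane=2, Arden=1. Every pair that conflicts lands in different colors.

3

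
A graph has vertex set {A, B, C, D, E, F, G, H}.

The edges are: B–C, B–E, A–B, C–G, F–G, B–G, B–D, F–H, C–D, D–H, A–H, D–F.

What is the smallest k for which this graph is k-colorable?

3

B, C, D form a triangle, so at least 3 colors are needed.
3 colors suffice: color 1 → {B, F}; color 2 → {A, D, E, G}; color 3 → {C, H}. Every edge joins two different colors.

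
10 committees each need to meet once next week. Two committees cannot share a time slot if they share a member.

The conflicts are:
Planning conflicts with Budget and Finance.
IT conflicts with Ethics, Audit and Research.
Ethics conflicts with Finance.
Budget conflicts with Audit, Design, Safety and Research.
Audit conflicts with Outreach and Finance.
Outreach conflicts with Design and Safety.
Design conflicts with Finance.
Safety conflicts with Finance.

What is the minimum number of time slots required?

Outreach and Design conflict, so at least 2 time slots are needed.
A valid assignment using 2 time slots: Planning=2, IT=1, Ethics=2, Budget=1, Audit=2, Outreach=1, Design=2, Safety=2, Finance=1, Research=2. Each listed conflict is separated.

2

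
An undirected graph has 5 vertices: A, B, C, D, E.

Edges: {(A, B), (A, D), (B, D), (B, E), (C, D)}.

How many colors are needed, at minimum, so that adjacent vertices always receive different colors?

3

A, B, D form a triangle, so at least 3 colors are needed.
3 colors suffice: color 1 → {D, E}; color 2 → {B, C}; color 3 → {A}. No two adjacent vertices share a color.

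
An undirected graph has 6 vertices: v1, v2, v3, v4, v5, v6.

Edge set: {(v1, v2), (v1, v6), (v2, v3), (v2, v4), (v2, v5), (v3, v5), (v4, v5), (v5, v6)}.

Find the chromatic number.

3

v2, v3, v5 are pairwise adjacent, so at least 3 colors are needed.
3 colors suffice: color 1 → {v1, v5}; color 2 → {v2, v6}; color 3 → {v3, v4}. No two adjacent vertices share a color.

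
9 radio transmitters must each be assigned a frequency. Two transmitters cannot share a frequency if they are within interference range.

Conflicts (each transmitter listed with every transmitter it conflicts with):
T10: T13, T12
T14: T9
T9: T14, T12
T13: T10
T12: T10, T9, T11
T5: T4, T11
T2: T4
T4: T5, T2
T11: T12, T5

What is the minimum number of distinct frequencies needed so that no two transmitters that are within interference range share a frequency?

2

T5 and T11 conflict, so at least 2 frequencies are needed.
A valid assignment using 2 frequencies: T10=2, T14=1, T9=2, T13=1, T12=1, T5=1, T2=1, T4=2, T11=2. Every pair that conflicts lands in different frequencies.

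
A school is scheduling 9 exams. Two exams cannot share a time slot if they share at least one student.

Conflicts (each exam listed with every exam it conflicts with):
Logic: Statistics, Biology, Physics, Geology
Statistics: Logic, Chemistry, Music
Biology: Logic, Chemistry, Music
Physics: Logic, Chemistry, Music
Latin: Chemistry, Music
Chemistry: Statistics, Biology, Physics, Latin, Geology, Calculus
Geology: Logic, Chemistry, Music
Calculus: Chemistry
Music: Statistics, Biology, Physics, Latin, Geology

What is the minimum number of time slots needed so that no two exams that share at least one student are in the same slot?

2

Logic and Biology conflict, so at least 2 time slots are needed.
2 time slots suffice: Logic=1, Statistics=2, Biology=2, Physics=2, Latin=2, Chemistry=1, Geology=2, Calculus=2, Music=1. No two conflicting exams share a time slot.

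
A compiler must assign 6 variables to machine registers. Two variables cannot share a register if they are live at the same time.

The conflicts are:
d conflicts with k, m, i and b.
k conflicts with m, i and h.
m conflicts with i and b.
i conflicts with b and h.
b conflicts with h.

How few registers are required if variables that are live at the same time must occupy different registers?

d, m, i, b are mutually in conflict, so at least 4 registers are needed.
A valid assignment using 4 registers: d=2, k=3, m=4, i=1, b=3, h=2. No two conflicting variables share a register.

4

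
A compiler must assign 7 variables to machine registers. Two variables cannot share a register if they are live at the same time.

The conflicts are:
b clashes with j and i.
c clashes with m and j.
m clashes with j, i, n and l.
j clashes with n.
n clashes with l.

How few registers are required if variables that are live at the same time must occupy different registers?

m, n, l are mutually in conflict, so at least 3 registers are needed.
3 registers suffice: b=1, c=3, m=1, j=2, i=2, n=3, l=2. No two conflicting variables share a register.

3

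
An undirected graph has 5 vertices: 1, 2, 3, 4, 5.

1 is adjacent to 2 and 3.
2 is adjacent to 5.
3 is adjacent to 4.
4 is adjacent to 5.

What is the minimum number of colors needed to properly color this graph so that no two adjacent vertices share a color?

3

The cycle 4-3-1-2-5-4 has odd length 5, so it cannot be 2-colored; at least 3 colors are needed.
3 colors suffice: color a → {1, 4}; color b → {3, 5}; color c → {2}. No two adjacent vertices share a color.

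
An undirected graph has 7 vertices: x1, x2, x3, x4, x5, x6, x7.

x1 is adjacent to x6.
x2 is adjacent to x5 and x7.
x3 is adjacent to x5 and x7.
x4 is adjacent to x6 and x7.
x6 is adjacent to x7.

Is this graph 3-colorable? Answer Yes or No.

Yes

The chromatic number is 3. x4, x6, x7 are mutually adjacent, so at least 3 colors are needed.
One proper 3-coloring: x1=red, x2=blue, x3=blue, x4=green, x5=red, x6=blue, x7=red.
That is already a proper 3-coloring.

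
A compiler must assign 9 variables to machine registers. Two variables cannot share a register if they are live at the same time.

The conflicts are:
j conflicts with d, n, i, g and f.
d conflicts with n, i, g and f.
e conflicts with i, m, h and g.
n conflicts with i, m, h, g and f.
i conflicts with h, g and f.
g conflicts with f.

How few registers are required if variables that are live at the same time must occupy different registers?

j, d, n, i, g, f all conflict with each other, so at least 6 registers are needed.
A valid assignment using 6 registers: j=6, d=5, e=2, n=2, i=1, m=1, h=3, g=3, f=4. Each listed conflict is separated.

6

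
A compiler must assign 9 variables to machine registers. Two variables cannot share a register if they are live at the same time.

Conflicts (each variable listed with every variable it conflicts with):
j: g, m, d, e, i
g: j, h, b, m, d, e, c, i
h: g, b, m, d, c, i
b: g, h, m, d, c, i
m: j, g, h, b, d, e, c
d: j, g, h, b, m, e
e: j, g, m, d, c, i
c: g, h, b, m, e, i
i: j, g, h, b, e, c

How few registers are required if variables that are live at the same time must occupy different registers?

j, g, m, d, e all conflict with each other, so at least 5 registers are needed.
5 registers suffice: register 1 → {g}; register 2 → {m, i}; register 3 → {b, e}; register 4 → {d, c}; register 5 → {j, h}. No two conflicting variables share a register.

5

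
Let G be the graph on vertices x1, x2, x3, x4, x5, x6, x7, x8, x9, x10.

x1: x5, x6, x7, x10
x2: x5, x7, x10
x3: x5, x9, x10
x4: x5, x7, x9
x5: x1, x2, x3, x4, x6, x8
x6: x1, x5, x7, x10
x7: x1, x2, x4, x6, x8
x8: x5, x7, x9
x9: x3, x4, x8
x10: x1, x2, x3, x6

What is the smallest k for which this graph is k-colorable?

3

x1, x6, x7 are mutually adjacent, so at least 3 colors are needed.
3 colors suffice: color R → {x5, x7, x9, x10}; color B → {x1, x2, x3, x4, x8}; color G → {x6}. No two adjacent vertices share a color.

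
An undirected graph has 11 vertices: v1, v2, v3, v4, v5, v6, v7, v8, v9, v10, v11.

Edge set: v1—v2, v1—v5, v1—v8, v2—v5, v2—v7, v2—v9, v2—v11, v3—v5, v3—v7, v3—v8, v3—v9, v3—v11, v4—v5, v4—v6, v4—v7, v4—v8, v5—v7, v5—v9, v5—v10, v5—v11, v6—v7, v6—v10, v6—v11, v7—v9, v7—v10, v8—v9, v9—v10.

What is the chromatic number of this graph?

4

v2, v5, v7, v9 are pairwise adjacent (a clique of size 4), so at least 4 colors are needed.
4 colors suffice: color 1 → {v5, v6, v8}; color 2 → {v1, v7, v11}; color 3 → {v4, v9}; color 4 → {v2, v3, v10}. Every edge joins two different colors.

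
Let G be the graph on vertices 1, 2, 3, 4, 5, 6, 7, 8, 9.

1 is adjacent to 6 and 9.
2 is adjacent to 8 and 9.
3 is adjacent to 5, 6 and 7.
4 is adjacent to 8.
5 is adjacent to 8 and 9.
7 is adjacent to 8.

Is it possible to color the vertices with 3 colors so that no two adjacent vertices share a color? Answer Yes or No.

The chromatic number is 3. The cycle 3-5-9-1-6-3 has odd length 5, so it cannot be 2-colored; at least 3 colors are needed.
A valid assignment using 3 colors: 1=blue, 2=blue, 3=red, 4=blue, 5=blue, 6=green, 7=blue, 8=red, 9=red.
That is already a proper 3-coloring.

Yes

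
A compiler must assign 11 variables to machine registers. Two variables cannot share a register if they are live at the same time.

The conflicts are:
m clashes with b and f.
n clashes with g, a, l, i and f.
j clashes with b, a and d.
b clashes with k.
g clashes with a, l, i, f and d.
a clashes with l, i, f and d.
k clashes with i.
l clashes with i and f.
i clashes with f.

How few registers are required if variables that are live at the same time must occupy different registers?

6

n, g, a, l, i, f all conflict with each other, so at least 6 registers are needed.
A valid assignment using 6 registers: m=3, n=5, j=2, b=1, g=4, a=1, k=2, l=6, i=3, f=2, d=3. Each listed conflict is separated.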